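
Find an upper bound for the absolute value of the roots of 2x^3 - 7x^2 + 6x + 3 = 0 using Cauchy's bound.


Cauchy's bound: all roots r satisfy |r| <= 1 + max(|a_i/a_n|) for i = 0,...,n-1
where a_n is the leading coefficient.

Coefficients: [2, -7, 6, 3]
Leading coefficient a_n = 2
Ratios |a_i/a_n|: 7/2, 3, 3/2
Maximum ratio: 7/2
Cauchy's bound: |r| <= 1 + 7/2 = 9/2

Upper bound = 9/2


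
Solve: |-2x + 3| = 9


An absolute value equation |expr| = 9 gives two cases:
Case 1: -2x + 3 = 9
  -2x = 6, so x = -3
Case 2: -2x + 3 = -9
  -2x = -12, so x = 6

x = -3, x = 6


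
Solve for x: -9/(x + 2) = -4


Multiply both sides by (x + 2): -9 = -4(x + 2)
Distribute: -9 = -4x - 8
-4x = -9 + 8 = -1
x = 1/4

x = 1/4


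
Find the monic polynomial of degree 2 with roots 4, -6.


A monic polynomial with roots 4, -6 is:
p(x) = (x - 4)(x + 6)
After multiplying by (x - 4): x - 4
After multiplying by (x + 6): x^2 + 2x - 24

x^2 + 2x - 24


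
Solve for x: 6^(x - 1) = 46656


Express both sides with the same base.
46656 = 6^6
Since the bases match, equate exponents: x - 1 = 6
So x = 6 - (-1) = 7

x = 7


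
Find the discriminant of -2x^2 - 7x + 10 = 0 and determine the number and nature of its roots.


For ax^2 + bx + c = 0, discriminant D = b^2 - 4ac
Here a = -2, b = -7, c = 10
D = (-7)^2 - 4(-2)(10) = 49 + 80 = 129

D = 129 > 0 but not a perfect square
The equation has 2 distinct real irrational roots.

Discriminant = 129, 2 distinct real irrational roots


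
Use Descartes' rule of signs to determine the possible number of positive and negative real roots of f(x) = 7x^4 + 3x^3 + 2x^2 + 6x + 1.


Descartes' rule of signs:

For positive roots, count sign changes in f(x) = 7x^4 + 3x^3 + 2x^2 + 6x + 1:
Signs of coefficients: +, +, +, +, +
Number of sign changes: 0
Possible positive real roots: 0

For negative roots, examine f(-x) = 7x^4 - 3x^3 + 2x^2 - 6x + 1:
Signs of coefficients: +, -, +, -, +
Number of sign changes: 4
Possible negative real roots: 4, 2, 0

Positive roots: 0; Negative roots: 4 or 2 or 0


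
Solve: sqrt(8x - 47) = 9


Square both sides: 8x - 47 = 9^2 = 81
8x = 81 + 47 = 128
x = 16
Check: sqrt(8*16 - 47) = sqrt(81) = 9 ✓

x = 16


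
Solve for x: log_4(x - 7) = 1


Convert to exponential form: x - 7 = 4^1 = 4
x = 4 + 7 = 11
Check: log_4(11 - 7) = log_4(4) = log_4(4) = 1 ✓

x = 11


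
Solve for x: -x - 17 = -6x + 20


Starting with: -x - 17 = -6x + 20
Move all x terms to left: (-1 + 6)x = 20 + 17
Simplify: 5x = 37
Divide both sides by 5: x = 37/5

x = 37/5


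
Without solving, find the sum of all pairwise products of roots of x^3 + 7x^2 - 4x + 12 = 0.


By Vieta's formulas for x^3 + bx^2 + cx + d = 0:
  r1 + r2 + r3 = -b/a = -7
  r1*r2 + r1*r3 + r2*r3 = c/a = -4
  r1*r2*r3 = -d/a = -12


Sum of pairwise products = -4


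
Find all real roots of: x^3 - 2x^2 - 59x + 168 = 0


Let p(x) = x^3 - 2x^2 - 59x + 168. By the rational root theorem (leading coefficient 1), any rational root is an integer divisor of 168: try ±1, ±2, ... in turn.
Test x = 1: value = 108 ≠ 0.
Test x = -1: value = 224 ≠ 0.
Test x = 2: value = 50 ≠ 0.
Test x = -2: value = 270 ≠ 0.
Test x = 3: value = 0 ✓, so (x - 3) is a factor.
Synthetic division by (x - 3): bring down 1; 1(3) - 2 = 1; 1(3) - 59 = -56; (-56)(3) + 168 = 0 → quotient x^2 + x - 56, remainder 0.
Solve the quadratic x^2 + x - 56 = 0: discriminant = 1^2 - 4(1)(-56) = 1 + 224 = 225.
sqrt(225) = 15, so x = (-1 ± 15)/2: x = 7 or x = -8.

x = -8, x = 3, x = 7


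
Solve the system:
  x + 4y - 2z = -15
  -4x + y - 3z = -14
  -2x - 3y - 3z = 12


Using Cramer's rule. Expand each determinant along the first row.
D  = 1*[1*(-3) - (-3)*(-3)] - 4*[(-4)*(-3) - (-3)*(-2)] + (-2)*[(-4)*(-3) - 1*(-2)]
  = 1*(-12) - 4*(6) + (-2)*(14) = -64
Dx = (-15)*[1*(-3) - (-3)*(-3)] - 4*[(-14)*(-3) - (-3)*12] + (-2)*[(-14)*(-3) - 1*12]
  = (-15)*(-12) - 4*(78) + (-2)*(30) = -192
Dy = 1*[(-14)*(-3) - (-3)*12] - (-15)*[(-4)*(-3) - (-3)*(-2)] + (-2)*[(-4)*12 - (-14)*(-2)]
  = 1*(78) - (-15)*(6) + (-2)*(-76) = 320
Dz = 1*[1*12 - (-14)*(-3)] - 4*[(-4)*12 - (-14)*(-2)] + (-15)*[(-4)*(-3) - 1*(-2)]
  = 1*(-30) - 4*(-76) + (-15)*(14) = 64
x = Dx/D = -192/-64 = 3, y = Dy/D = 320/-64 = -5, z = Dz/D = 64/-64 = -1
Check eq1: (1)(3) + (4)(-5) + (-2)(-1) = -15 = -15 ✓
Check eq2: (-4)(3) + (1)(-5) + (-3)(-1) = -14 = -14 ✓
Check eq3: (-2)(3) + (-3)(-5) + (-3)(-1) = 12 = 12 ✓

x = 3, y = -5, z = -1


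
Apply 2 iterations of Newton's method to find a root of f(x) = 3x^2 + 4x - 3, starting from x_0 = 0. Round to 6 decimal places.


Newton's method: x_(n+1) = x_n - f(x_n)/f'(x_n)
f(x) = 3x^2 + 4x - 3
f'(x) = 6x + 4

Iteration 1:
  f(0.000000) = -3.000000
  f'(0.000000) = 4.000000
  x_1 = 0.000000 - (-3.000000)/(4.000000) = 0.750000

Iteration 2:
  f(0.750000) = 1.687500
  f'(0.750000) = 8.500000
  x_2 = 0.750000 - (1.687500)/(8.500000) = 0.551471

x_2 = 0.551471


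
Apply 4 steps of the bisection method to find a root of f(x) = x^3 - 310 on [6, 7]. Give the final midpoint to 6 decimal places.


f(x) = x^3 - 310
f(6) = -94 < 0
f(7) = 33 > 0

Step 1: midpoint = (6.000000 + 7.000000)/2 = 6.500000
  f(6.500000) = -35.375000
  f(mid) < 0, so root is in [6.500000, 7.000000]

Step 2: midpoint = (6.500000 + 7.000000)/2 = 6.750000
  f(6.750000) = -2.453125
  f(mid) < 0, so root is in [6.750000, 7.000000]

Step 3: midpoint = (6.750000 + 7.000000)/2 = 6.875000
  f(6.875000) = 14.951172
  f(mid) > 0, so root is in [6.750000, 6.875000]

Step 4: midpoint = (6.750000 + 6.875000)/2 = 6.812500
  f(6.812500) = 6.169189
  f(mid) > 0, so root is in [6.750000, 6.812500]

midpoint = 6.812500


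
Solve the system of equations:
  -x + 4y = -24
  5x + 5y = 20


Using Cramer's rule:
Determinant D = (-1)(5) - (5)(4) = -5 - 20 = -25
Dx = (-24)(5) - (20)(4) = -120 - 80 = -200
Dy = (-1)(20) - (5)(-24) = -20 + 120 = 100
x = Dx/D = -200/-25 = 8
y = Dy/D = 100/-25 = -4

x = 8, y = -4


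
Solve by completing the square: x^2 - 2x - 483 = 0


Start: x^2 - 2x - 483 = 0
Move constant: x^2 - 2x = 483
Half of -2 is -1, squared is 1
Add 1 to both sides: x^2 - 2x + 1 = 484
(x - 1)^2 = 484
x - 1 = ±22
x = 1 + 22 = 23 or x = 1 - 22 = -21

x = -21, x = 23


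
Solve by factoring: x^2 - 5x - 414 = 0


We need two numbers that multiply to -414 and add to -5.
Those numbers are 18 and -23 (since 18 * (-23) = -414 and 18 + (-23) = -5).
So x^2 - 5x - 414 = (x + 18)(x - 23) = 0
Setting each factor to zero: x = -18 or x = 23

x = -18, x = 23


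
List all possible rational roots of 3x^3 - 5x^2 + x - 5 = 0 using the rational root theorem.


Rational root theorem: possible roots are ±p/q where:
  p divides the constant term (-5): p ∈ {1, 5}
  q divides the leading coefficient (3): q ∈ {1, 3}

All possible rational roots: -5, -5/3, -1, -1/3, 1/3, 1, 5/3, 5

-5, -5/3, -1, -1/3, 1/3, 1, 5/3, 5


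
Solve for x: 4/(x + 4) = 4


Multiply both sides by (x + 4): 4 = 4(x + 4)
Distribute: 4 = 4x + 16
4x = 4 - 16 = -12
x = -3

x = -3


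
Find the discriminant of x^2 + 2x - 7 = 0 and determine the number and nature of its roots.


For ax^2 + bx + c = 0, discriminant D = b^2 - 4ac
Here a = 1, b = 2, c = -7
D = (2)^2 - 4(1)(-7) = 4 + 28 = 32

D = 32 > 0 but not a perfect square
The equation has 2 distinct real irrational roots.

Discriminant = 32, 2 distinct real irrational roots


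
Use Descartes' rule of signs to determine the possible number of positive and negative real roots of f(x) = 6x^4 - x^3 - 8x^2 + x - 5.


Descartes' rule of signs:

For positive roots, count sign changes in f(x) = 6x^4 - x^3 - 8x^2 + x - 5:
Signs of coefficients: +, -, -, +, -
Number of sign changes: 3
Possible positive real roots: 3, 1

For negative roots, examine f(-x) = 6x^4 + x^3 - 8x^2 - x - 5:
Signs of coefficients: +, +, -, -, -
Number of sign changes: 1
Possible negative real roots: 1

Positive roots: 3 or 1; Negative roots: 1


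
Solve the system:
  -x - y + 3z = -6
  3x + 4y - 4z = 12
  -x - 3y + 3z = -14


Using Cramer's rule. Expand each determinant along the first row.
D  = (-1)*[4*3 - (-4)*(-3)] - (-1)*[3*3 - (-4)*(-1)] + 3*[3*(-3) - 4*(-1)]
  = (-1)*(0) - (-1)*(5) + 3*(-5) = -10
Dx = (-6)*[4*3 - (-4)*(-3)] - (-1)*[12*3 - (-4)*(-14)] + 3*[12*(-3) - 4*(-14)]
  = (-6)*(0) - (-1)*(-20) + 3*(20) = 40
Dy = (-1)*[12*3 - (-4)*(-14)] - (-6)*[3*3 - (-4)*(-1)] + 3*[3*(-14) - 12*(-1)]
  = (-1)*(-20) - (-6)*(5) + 3*(-30) = -40
Dz = (-1)*[4*(-14) - 12*(-3)] - (-1)*[3*(-14) - 12*(-1)] + (-6)*[3*(-3) - 4*(-1)]
  = (-1)*(-20) - (-1)*(-30) + (-6)*(-5) = 20
x = Dx/D = 40/-10 = -4, y = Dy/D = -40/-10 = 4, z = Dz/D = 20/-10 = -2
Check eq1: (-1)(-4) + (-1)(4) + (3)(-2) = -6 = -6 ✓
Check eq2: (3)(-4) + (4)(4) + (-4)(-2) = 12 = 12 ✓
Check eq3: (-1)(-4) + (-3)(4) + (3)(-2) = -14 = -14 ✓

x = -4, y = 4, z = -2


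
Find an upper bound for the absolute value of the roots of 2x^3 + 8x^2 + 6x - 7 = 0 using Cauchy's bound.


Cauchy's bound: all roots r satisfy |r| <= 1 + max(|a_i/a_n|) for i = 0,...,n-1
where a_n is the leading coefficient.

Coefficients: [2, 8, 6, -7]
Leading coefficient a_n = 2
Ratios |a_i/a_n|: 4, 3, 7/2
Maximum ratio: 4
Cauchy's bound: |r| <= 1 + 4 = 5

Upper bound = 5


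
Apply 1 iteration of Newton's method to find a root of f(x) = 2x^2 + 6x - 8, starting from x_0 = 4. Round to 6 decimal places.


Newton's method: x_(n+1) = x_n - f(x_n)/f'(x_n)
f(x) = 2x^2 + 6x - 8
f'(x) = 4x + 6

Iteration 1:
  f(4.000000) = 48.000000
  f'(4.000000) = 22.000000
  x_1 = 4.000000 - (48.000000)/(22.000000) = 1.818182

x_1 = 1.818182


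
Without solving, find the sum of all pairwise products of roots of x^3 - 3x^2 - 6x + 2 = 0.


By Vieta's formulas for x^3 + bx^2 + cx + d = 0:
  r1 + r2 + r3 = -b/a = 3
  r1*r2 + r1*r3 + r2*r3 = c/a = -6
  r1*r2*r3 = -d/a = -2


Sum of pairwise products = -6


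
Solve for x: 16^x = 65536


Express both sides with the same base.
65536 = 16^4
Since the bases match: x = 4

x = 4


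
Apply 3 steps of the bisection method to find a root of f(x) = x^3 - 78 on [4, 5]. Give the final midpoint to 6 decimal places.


f(x) = x^3 - 78
f(4) = -14 < 0
f(5) = 47 > 0

Step 1: midpoint = (4.000000 + 5.000000)/2 = 4.500000
  f(4.500000) = 13.125000
  f(mid) > 0, so root is in [4.000000, 4.500000]

Step 2: midpoint = (4.000000 + 4.500000)/2 = 4.250000
  f(4.250000) = -1.234375
  f(mid) < 0, so root is in [4.250000, 4.500000]

Step 3: midpoint = (4.250000 + 4.500000)/2 = 4.375000
  f(4.375000) = 5.740234
  f(mid) > 0, so root is in [4.250000, 4.375000]

midpoint = 4.375000


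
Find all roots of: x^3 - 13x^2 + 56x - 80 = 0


Let p(x) = x^3 - 13x^2 + 56x - 80. By the rational root theorem (leading coefficient 1), any rational root is an integer divisor of 80: try ±1, ±2, ... in turn.
Test x = 1: value = -36 ≠ 0.
Test x = -1: value = -150 ≠ 0.
Test x = 2: value = -12 ≠ 0.
Test x = -2: value = -252 ≠ 0.
Test x = 4: value = 0 ✓, so (x - 4) is a factor.
Synthetic division by (x - 4): bring down 1; 1(4) - 13 = -9; (-9)(4) + 56 = 20; 20(4) - 80 = 0 → quotient x^2 - 9x + 20, remainder 0.
Solve the quadratic x^2 - 9x + 20 = 0: discriminant = (-9)^2 - 4(1)(20) = 81 - 80 = 1.
sqrt(1) = 1, so x = (9 ± 1)/2: x = 5 or x = 4.
Collecting all roots found:

x = 4 (multiplicity 2), x = 5


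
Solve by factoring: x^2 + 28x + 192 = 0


We need two numbers that multiply to 192 and add to 28.
Those numbers are 12 and 16 (since 12 * 16 = 192 and 12 + 16 = 28).
So x^2 + 28x + 192 = (x + 12)(x + 16) = 0
Setting each factor to zero: x = -12 or x = -16

x = -16, x = -12


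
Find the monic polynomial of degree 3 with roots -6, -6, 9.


A monic polynomial with roots -6, -6, 9 is:
p(x) = (x + 6)(x + 6)(x - 9)
After multiplying by (x + 6): x + 6
After multiplying by (x + 6): x^2 + 12x + 36
After multiplying by (x - 9): x^3 + 3x^2 - 72x - 324

x^3 + 3x^2 - 72x - 324


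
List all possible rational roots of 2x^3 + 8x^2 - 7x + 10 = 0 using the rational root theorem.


Rational root theorem: possible roots are ±p/q where:
  p divides the constant term (10): p ∈ {1, 2, 5, 10}
  q divides the leading coefficient (2): q ∈ {1, 2}

All possible rational roots: -10, -5, -5/2, -2, -1, -1/2, 1/2, 1, 2, 5/2, 5, 10

-10, -5, -5/2, -2, -1, -1/2, 1/2, 1, 2, 5/2, 5, 10


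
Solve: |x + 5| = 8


An absolute value equation |expr| = 8 gives two cases:
Case 1: x + 5 = 8
  x = 3, so x = 3
Case 2: x + 5 = -8
  x = -13, so x = -13

x = -13, x = 3


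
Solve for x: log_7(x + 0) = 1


Convert to exponential form: x + 0 = 7^1 = 7
x = 7 - 0 = 7
Check: log_7(7 + 0) = log_7(7) = log_7(7) = 1 ✓

x = 7


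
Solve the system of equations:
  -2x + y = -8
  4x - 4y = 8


Using Cramer's rule:
Determinant D = (-2)(-4) - (4)(1) = 8 - 4 = 4
Dx = (-8)(-4) - (8)(1) = 32 - 8 = 24
Dy = (-2)(8) - (4)(-8) = -16 + 32 = 16
x = Dx/D = 24/4 = 6
y = Dy/D = 16/4 = 4

x = 6, y = 4


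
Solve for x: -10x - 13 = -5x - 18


Starting with: -10x - 13 = -5x - 18
Move all x terms to left: (-10 + 5)x = -18 + 13
Simplify: -5x = -5
Divide both sides by -5: x = 1

x = 1


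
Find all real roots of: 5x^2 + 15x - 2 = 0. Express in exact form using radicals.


Using the quadratic formula: x = (-b ± sqrt(b^2 - 4ac)) / (2a)
Here a = 5, b = 15, c = -2
Discriminant = b^2 - 4ac = 15^2 - 4(5)(-2) = 225 + 40 = 265
Since discriminant = 265 > 0, there are two real roots.
x = (-15 ± sqrt(265)) / 10
Numerically: x ≈ 0.1279 or x ≈ -3.1279

x = (-15 + sqrt(265)) / 10 or x = (-15 - sqrt(265)) / 10


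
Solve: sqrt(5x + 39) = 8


Square both sides: 5x + 39 = 8^2 = 64
5x = 64 - 39 = 25
x = 5
Check: sqrt(5*5 + 39) = sqrt(64) = 8 ✓

x = 5


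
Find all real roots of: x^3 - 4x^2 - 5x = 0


The constant term is 0, so x = 0 is a root. Factor out x:
  x(x^2 - 4x - 5) = 0
Solve the quadratic x^2 - 4x - 5 = 0: discriminant = (-4)^2 - 4(1)(-5) = 16 + 20 = 36.
sqrt(36) = 6, so x = (4 ± 6)/2: x = 5 or x = -1.

x = -1, x = 0, x = 5


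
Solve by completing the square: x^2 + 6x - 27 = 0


Start: x^2 + 6x - 27 = 0
Move constant: x^2 + 6x = 27
Half of 6 is 3, squared is 9
Add 9 to both sides: x^2 + 6x + 9 = 36
(x + 3)^2 = 36
x + 3 = ±6
x = -3 + 6 = 3 or x = -3 - 6 = -9

x = -9, x = 3


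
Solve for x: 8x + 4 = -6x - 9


Starting with: 8x + 4 = -6x - 9
Move all x terms to left: (8 + 6)x = -9 - 4
Simplify: 14x = -13
Divide both sides by 14: x = -13/14

x = -13/14


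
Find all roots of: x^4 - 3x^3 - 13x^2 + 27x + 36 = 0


Let p(x) = x^4 - 3x^3 - 13x^2 + 27x + 36. By the rational root theorem (leading coefficient 1), any rational root is an integer divisor of 36: try ±1, ±2, ... in turn.
Test x = 1: value = 48 ≠ 0.
Test x = -1: value = 0 ✓, so (x + 1) is a factor.
Synthetic division by (x + 1): bring down 1; 1(-1) - 3 = -4; (-4)(-1) - 13 = -9; (-9)(-1) + 27 = 36; 36(-1) + 36 = 0 → quotient x^3 - 4x^2 - 9x + 36, remainder 0.
Continue with the quotient x^3 - 4x^2 - 9x + 36 (candidates must divide 36; re-test x = -1 first in case it repeats).
Test x = -1: value = 40 ≠ 0.
Test x = 2: value = 10 ≠ 0.
Test x = -2: value = 30 ≠ 0.
Test x = 3: value = 0 ✓, so (x - 3) is a factor.
Synthetic division by (x - 3): bring down 1; 1(3) - 4 = -1; (-1)(3) - 9 = -12; (-12)(3) + 36 = 0 → quotient x^2 - x - 12, remainder 0.
Solve the quadratic x^2 - x - 12 = 0: discriminant = (-1)^2 - 4(1)(-12) = 1 + 48 = 49.
sqrt(49) = 7, so x = (1 ± 7)/2: x = 4 or x = -3.
Collecting all roots found:

x = -3, x = -1, x = 3, x = 4


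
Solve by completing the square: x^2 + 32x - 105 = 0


Start: x^2 + 32x - 105 = 0
Move constant: x^2 + 32x = 105
Half of 32 is 16, squared is 256
Add 256 to both sides: x^2 + 32x + 256 = 361
(x + 16)^2 = 361
x + 16 = ±19
x = -16 + 19 = 3 or x = -16 - 19 = -35

x = -35, x = 3


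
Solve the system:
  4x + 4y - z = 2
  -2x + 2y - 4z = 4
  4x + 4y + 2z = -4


Using Cramer's rule. Expand each determinant along the first row.
D  = 4*[2*2 - (-4)*4] - 4*[(-2)*2 - (-4)*4] + (-1)*[(-2)*4 - 2*4]
  = 4*(20) - 4*(12) + (-1)*(-16) = 48
Dx = 2*[2*2 - (-4)*4] - 4*[4*2 - (-4)*(-4)] + (-1)*[4*4 - 2*(-4)]
  = 2*(20) - 4*(-8) + (-1)*(24) = 48
Dy = 4*[4*2 - (-4)*(-4)] - 2*[(-2)*2 - (-4)*4] + (-1)*[(-2)*(-4) - 4*4]
  = 4*(-8) - 2*(12) + (-1)*(-8) = -48
Dz = 4*[2*(-4) - 4*4] - 4*[(-2)*(-4) - 4*4] + 2*[(-2)*4 - 2*4]
  = 4*(-24) - 4*(-8) + 2*(-16) = -96
x = Dx/D = 48/48 = 1, y = Dy/D = -48/48 = -1, z = Dz/D = -96/48 = -2
Check eq1: (4)(1) + (4)(-1) + (-1)(-2) = 2 = 2 ✓
Check eq2: (-2)(1) + (2)(-1) + (-4)(-2) = 4 = 4 ✓
Check eq3: (4)(1) + (4)(-1) + (2)(-2) = -4 = -4 ✓

x = 1, y = -1, z = -2


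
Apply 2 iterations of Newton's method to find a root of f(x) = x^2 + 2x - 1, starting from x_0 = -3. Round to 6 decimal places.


Newton's method: x_(n+1) = x_n - f(x_n)/f'(x_n)
f(x) = x^2 + 2x - 1
f'(x) = 2x + 2

Iteration 1:
  f(-3.000000) = 2.000000
  f'(-3.000000) = -4.000000
  x_1 = -3.000000 - (2.000000)/(-4.000000) = -2.500000

Iteration 2:
  f(-2.500000) = 0.250000
  f'(-2.500000) = -3.000000
  x_2 = -2.500000 - (0.250000)/(-3.000000) = -2.416667

x_2 = -2.416667


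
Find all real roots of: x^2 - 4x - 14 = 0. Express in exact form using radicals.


Using the quadratic formula: x = (-b ± sqrt(b^2 - 4ac)) / (2a)
Here a = 1, b = -4, c = -14
Discriminant = b^2 - 4ac = (-4)^2 - 4(1)(-14) = 16 + 56 = 72
Since discriminant = 72 > 0, there are two real roots.
x = (4 ± 6*sqrt(2)) / 2
Simplifying: x = 2 ± 3*sqrt(2)
Numerically: x ≈ 6.2426 or x ≈ -2.2426

x = 2 + 3*sqrt(2) or x = 2 - 3*sqrt(2)


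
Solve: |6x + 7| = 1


An absolute value equation |expr| = 1 gives two cases:
Case 1: 6x + 7 = 1
  6x = -6, so x = -1
Case 2: 6x + 7 = -1
  6x = -8, so x = -4/3

x = -4/3, x = -1


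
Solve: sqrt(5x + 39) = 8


Square both sides: 5x + 39 = 8^2 = 64
5x = 64 - 39 = 25
x = 5
Check: sqrt(5*5 + 39) = sqrt(64) = 8 ✓

x = 5


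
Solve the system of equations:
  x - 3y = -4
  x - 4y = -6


Using Cramer's rule:
Determinant D = (1)(-4) - (1)(-3) = -4 + 3 = -1
Dx = (-4)(-4) - (-6)(-3) = 16 - 18 = -2
Dy = (1)(-6) - (1)(-4) = -6 + 4 = -2
x = Dx/D = -2/-1 = 2
y = Dy/D = -2/-1 = 2

x = 2, y = 2


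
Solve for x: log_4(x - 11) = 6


Convert to exponential form: x - 11 = 4^6 = 4096
x = 4096 + 11 = 4107
Check: log_4(4107 - 11) = log_4(4096) = log_4(4096) = 6 ✓

x = 4107


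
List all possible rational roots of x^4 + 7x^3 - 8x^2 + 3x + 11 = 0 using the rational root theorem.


Rational root theorem: possible roots are ±p/q where:
  p divides the constant term (11): p ∈ {1, 11}
  q divides the leading coefficient (1): q ∈ {1}

All possible rational roots: -11, -1, 1, 11

-11, -1, 1, 11


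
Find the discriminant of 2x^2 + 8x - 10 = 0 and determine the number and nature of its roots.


For ax^2 + bx + c = 0, discriminant D = b^2 - 4ac
Here a = 2, b = 8, c = -10
D = (8)^2 - 4(2)(-10) = 64 + 80 = 144

D = 144 > 0 and is a perfect square (sqrt = 12)
The equation has 2 distinct real rational roots.

Discriminant = 144, 2 distinct real rational roots


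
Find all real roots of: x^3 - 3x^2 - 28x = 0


The constant term is 0, so x = 0 is a root. Factor out x:
  x(x^2 - 3x - 28) = 0
Solve the quadratic x^2 - 3x - 28 = 0: discriminant = (-3)^2 - 4(1)(-28) = 9 + 112 = 121.
sqrt(121) = 11, so x = (3 ± 11)/2: x = 7 or x = -4.

x = -4, x = 0, x = 7


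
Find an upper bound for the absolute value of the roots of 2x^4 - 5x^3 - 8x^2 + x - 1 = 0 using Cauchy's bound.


Cauchy's bound: all roots r satisfy |r| <= 1 + max(|a_i/a_n|) for i = 0,...,n-1
where a_n is the leading coefficient.

Coefficients: [2, -5, -8, 1, -1]
Leading coefficient a_n = 2
Ratios |a_i/a_n|: 5/2, 4, 1/2, 1/2
Maximum ratio: 4
Cauchy's bound: |r| <= 1 + 4 = 5

Upper bound = 5


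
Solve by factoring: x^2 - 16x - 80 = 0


We need two numbers that multiply to -80 and add to -16.
Those numbers are -20 and 4 (since (-20) * 4 = -80 and (-20) + 4 = -16).
So x^2 - 16x - 80 = (x - 20)(x + 4) = 0
Setting each factor to zero: x = 20 or x = -4

x = -4, x = 20


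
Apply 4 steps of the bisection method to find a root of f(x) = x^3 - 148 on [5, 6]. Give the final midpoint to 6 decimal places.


f(x) = x^3 - 148
f(5) = -23 < 0
f(6) = 68 > 0

Step 1: midpoint = (5.000000 + 6.000000)/2 = 5.500000
  f(5.500000) = 18.375000
  f(mid) > 0, so root is in [5.000000, 5.500000]

Step 2: midpoint = (5.000000 + 5.500000)/2 = 5.250000
  f(5.250000) = -3.296875
  f(mid) < 0, so root is in [5.250000, 5.500000]

Step 3: midpoint = (5.250000 + 5.500000)/2 = 5.375000
  f(5.375000) = 7.287109
  f(mid) > 0, so root is in [5.250000, 5.375000]

Step 4: midpoint = (5.250000 + 5.375000)/2 = 5.312500
  f(5.312500) = 1.932861
  f(mid) > 0, so root is in [5.250000, 5.312500]

midpoint = 5.312500


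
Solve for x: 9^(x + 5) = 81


Express both sides with the same base.
81 = 9^2
Since the bases match, equate exponents: x + 5 = 2
So x = 2 - (5) = -3

x = -3


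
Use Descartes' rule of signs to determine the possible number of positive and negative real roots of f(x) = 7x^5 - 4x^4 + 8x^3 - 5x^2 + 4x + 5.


Descartes' rule of signs:

For positive roots, count sign changes in f(x) = 7x^5 - 4x^4 + 8x^3 - 5x^2 + 4x + 5:
Signs of coefficients: +, -, +, -, +, +
Number of sign changes: 4
Possible positive real roots: 4, 2, 0

For negative roots, examine f(-x) = -7x^5 - 4x^4 - 8x^3 - 5x^2 - 4x + 5:
Signs of coefficients: -, -, -, -, -, +
Number of sign changes: 1
Possible negative real roots: 1

Positive roots: 4 or 2 or 0; Negative roots: 1


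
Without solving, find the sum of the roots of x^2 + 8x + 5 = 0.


By Vieta's formulas for ax^2 + bx + c = 0:
  Sum of roots = -b/a
  Product of roots = c/a

Here a = 1, b = 8, c = 5
Sum = -(8)/1 = -8
Product = 5/1 = 5

Sum = -8


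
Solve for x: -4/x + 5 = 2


Subtract 5 from both sides: -4/x = -3
Multiply both sides by x: -4 = -3 * x
Divide by -3: x = 4/3

x = 4/3


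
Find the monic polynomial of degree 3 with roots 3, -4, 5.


A monic polynomial with roots 3, -4, 5 is:
p(x) = (x - 3)(x + 4)(x - 5)
After multiplying by (x - 3): x - 3
After multiplying by (x + 4): x^2 + x - 12
After multiplying by (x - 5): x^3 - 4x^2 - 17x + 60

x^3 - 4x^2 - 17x + 60


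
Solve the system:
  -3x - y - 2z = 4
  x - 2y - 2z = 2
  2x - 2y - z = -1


Using Cramer's rule. Expand each determinant along the first row.
D  = (-3)*[(-2)*(-1) - (-2)*(-2)] - (-1)*[1*(-1) - (-2)*2] + (-2)*[1*(-2) - (-2)*2]
  = (-3)*(-2) - (-1)*(3) + (-2)*(2) = 5
Dx = 4*[(-2)*(-1) - (-2)*(-2)] - (-1)*[2*(-1) - (-2)*(-1)] + (-2)*[2*(-2) - (-2)*(-1)]
  = 4*(-2) - (-1)*(-4) + (-2)*(-6) = 0
Dy = (-3)*[2*(-1) - (-2)*(-1)] - 4*[1*(-1) - (-2)*2] + (-2)*[1*(-1) - 2*2]
  = (-3)*(-4) - 4*(3) + (-2)*(-5) = 10
Dz = (-3)*[(-2)*(-1) - 2*(-2)] - (-1)*[1*(-1) - 2*2] + 4*[1*(-2) - (-2)*2]
  = (-3)*(6) - (-1)*(-5) + 4*(2) = -15
x = Dx/D = 0/5 = 0, y = Dy/D = 10/5 = 2, z = Dz/D = -15/5 = -3
Check eq1: (-3)(0) + (-1)(2) + (-2)(-3) = 4 = 4 ✓
Check eq2: (1)(0) + (-2)(2) + (-2)(-3) = 2 = 2 ✓
Check eq3: (2)(0) + (-2)(2) + (-1)(-3) = -1 = -1 ✓

x = 0, y = 2, z = -3


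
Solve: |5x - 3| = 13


An absolute value equation |expr| = 13 gives two cases:
Case 1: 5x - 3 = 13
  5x = 16, so x = 16/5
Case 2: 5x - 3 = -13
  5x = -10, so x = -2

x = -2, x = 16/5


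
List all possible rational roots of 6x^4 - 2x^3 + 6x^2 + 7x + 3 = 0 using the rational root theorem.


Rational root theorem: possible roots are ±p/q where:
  p divides the constant term (3): p ∈ {1, 3}
  q divides the leading coefficient (6): q ∈ {1, 2, 3, 6}

All possible rational roots: -3, -3/2, -1, -1/2, -1/3, -1/6, 1/6, 1/3, 1/2, 1, 3/2, 3

-3, -3/2, -1, -1/2, -1/3, -1/6, 1/6, 1/3, 1/2, 1, 3/2, 3


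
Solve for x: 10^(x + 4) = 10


Express both sides with the same base.
10 = 10^1
Since the bases match, equate exponents: x + 4 = 1
So x = 1 - (4) = -3

x = -3


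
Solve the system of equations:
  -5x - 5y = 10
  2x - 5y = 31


Using Cramer's rule:
Determinant D = (-5)(-5) - (2)(-5) = 25 + 10 = 35
Dx = (10)(-5) - (31)(-5) = -50 + 155 = 105
Dy = (-5)(31) - (2)(10) = -155 - 20 = -175
x = Dx/D = 105/35 = 3
y = Dy/D = -175/35 = -5

x = 3, y = -5


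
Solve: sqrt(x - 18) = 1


Square both sides: x - 18 = 1^2 = 1
x = 1 + 18 = 19
x = 19
Check: sqrt(1*19 - 18) = sqrt(1) = 1 ✓

x = 19


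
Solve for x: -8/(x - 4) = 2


Multiply both sides by (x - 4): -8 = 2(x - 4)
Distribute: -8 = 2x - 8
2x = -8 + 8 = 0
x = 0

x = 0


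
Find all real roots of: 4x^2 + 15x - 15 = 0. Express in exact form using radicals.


Using the quadratic formula: x = (-b ± sqrt(b^2 - 4ac)) / (2a)
Here a = 4, b = 15, c = -15
Discriminant = b^2 - 4ac = 15^2 - 4(4)(-15) = 225 + 240 = 465
Since discriminant = 465 > 0, there are two real roots.
x = (-15 ± sqrt(465)) / 8
Numerically: x ≈ 0.8205 or x ≈ -4.5705

x = (-15 + sqrt(465)) / 8 or x = (-15 - sqrt(465)) / 8


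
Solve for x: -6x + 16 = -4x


Starting with: -6x + 16 = -4x
Move all x terms to left: (-6 + 4)x = 0 - 16
Simplify: -2x = -16
Divide both sides by -2: x = 8

x = 8


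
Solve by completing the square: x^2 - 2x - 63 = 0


Start: x^2 - 2x - 63 = 0
Move constant: x^2 - 2x = 63
Half of -2 is -1, squared is 1
Add 1 to both sides: x^2 - 2x + 1 = 64
(x - 1)^2 = 64
x - 1 = ±8
x = 1 + 8 = 9 or x = 1 - 8 = -7

x = -7, x = 9


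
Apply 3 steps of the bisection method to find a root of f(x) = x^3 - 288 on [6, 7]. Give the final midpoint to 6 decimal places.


f(x) = x^3 - 288
f(6) = -72 < 0
f(7) = 55 > 0

Step 1: midpoint = (6.000000 + 7.000000)/2 = 6.500000
  f(6.500000) = -13.375000
  f(mid) < 0, so root is in [6.500000, 7.000000]

Step 2: midpoint = (6.500000 + 7.000000)/2 = 6.750000
  f(6.750000) = 19.546875
  f(mid) > 0, so root is in [6.500000, 6.750000]

Step 3: midpoint = (6.500000 + 6.750000)/2 = 6.625000
  f(6.625000) = 2.775391
  f(mid) > 0, so root is in [6.500000, 6.625000]

midpoint = 6.625000


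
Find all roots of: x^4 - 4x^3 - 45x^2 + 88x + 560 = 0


Let p(x) = x^4 - 4x^3 - 45x^2 + 88x + 560. By the rational root theorem (leading coefficient 1), any rational root is an integer divisor of 560: try ±1, ±2, ... in turn.
Test x = 1: value = 600 ≠ 0.
Test x = -1: value = 432 ≠ 0.
Test x = 2: value = 540 ≠ 0.
Test x = -2: value = 252 ≠ 0.
Test x = 4: value = 192 ≠ 0.
Test x = -4: value = 0 ✓, so (x + 4) is a factor.
Synthetic division by (x + 4): bring down 1; 1(-4) - 4 = -8; (-8)(-4) - 45 = -13; (-13)(-4) + 88 = 140; 140(-4) + 560 = 0 → quotient x^3 - 8x^2 - 13x + 140, remainder 0.
Continue with the quotient x^3 - 8x^2 - 13x + 140 (candidates must divide 140; re-test x = -4 first in case it repeats).
Test x = -4: value = 0 ✓, so (x + 4) is a factor.
Synthetic division by (x + 4): bring down 1; 1(-4) - 8 = -12; (-12)(-4) - 13 = 35; 35(-4) + 140 = 0 → quotient x^2 - 12x + 35, remainder 0.
Solve the quadratic x^2 - 12x + 35 = 0: discriminant = (-12)^2 - 4(1)(35) = 144 - 140 = 4.
sqrt(4) = 2, so x = (12 ± 2)/2: x = 7 or x = 5.
Collecting all roots found:

x = -4 (multiplicity 2), x = 5, x = 7


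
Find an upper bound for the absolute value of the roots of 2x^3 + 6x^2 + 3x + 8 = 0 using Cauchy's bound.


Cauchy's bound: all roots r satisfy |r| <= 1 + max(|a_i/a_n|) for i = 0,...,n-1
where a_n is the leading coefficient.

Coefficients: [2, 6, 3, 8]
Leading coefficient a_n = 2
Ratios |a_i/a_n|: 3, 3/2, 4
Maximum ratio: 4
Cauchy's bound: |r| <= 1 + 4 = 5

Upper bound = 5


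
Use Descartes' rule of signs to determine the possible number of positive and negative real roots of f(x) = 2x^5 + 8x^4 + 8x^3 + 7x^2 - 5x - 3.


Descartes' rule of signs:

For positive roots, count sign changes in f(x) = 2x^5 + 8x^4 + 8x^3 + 7x^2 - 5x - 3:
Signs of coefficients: +, +, +, +, -, -
Number of sign changes: 1
Possible positive real roots: 1

For negative roots, examine f(-x) = -2x^5 + 8x^4 - 8x^3 + 7x^2 + 5x - 3:
Signs of coefficients: -, +, -, +, +, -
Number of sign changes: 4
Possible negative real roots: 4, 2, 0

Positive roots: 1; Negative roots: 4 or 2 or 0


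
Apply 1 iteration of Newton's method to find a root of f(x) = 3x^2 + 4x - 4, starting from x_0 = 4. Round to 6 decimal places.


Newton's method: x_(n+1) = x_n - f(x_n)/f'(x_n)
f(x) = 3x^2 + 4x - 4
f'(x) = 6x + 4

Iteration 1:
  f(4.000000) = 60.000000
  f'(4.000000) = 28.000000
  x_1 = 4.000000 - (60.000000)/(28.000000) = 1.857143

x_1 = 1.857143


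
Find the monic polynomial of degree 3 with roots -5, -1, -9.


A monic polynomial with roots -5, -1, -9 is:
p(x) = (x + 5)(x + 1)(x + 9)
After multiplying by (x + 5): x + 5
After multiplying by (x + 1): x^2 + 6x + 5
After multiplying by (x + 9): x^3 + 15x^2 + 59x + 45

x^3 + 15x^2 + 59x + 45


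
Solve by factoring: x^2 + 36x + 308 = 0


We need two numbers that multiply to 308 and add to 36.
Those numbers are 14 and 22 (since 14 * 22 = 308 and 14 + 22 = 36).
So x^2 + 36x + 308 = (x + 14)(x + 22) = 0
Setting each factor to zero: x = -14 or x = -22

x = -22, x = -14


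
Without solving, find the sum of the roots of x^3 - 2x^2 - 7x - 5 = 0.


By Vieta's formulas for x^3 + bx^2 + cx + d = 0:
  r1 + r2 + r3 = -b/a = 2
  r1*r2 + r1*r3 + r2*r3 = c/a = -7
  r1*r2*r3 = -d/a = 5


Sum = 2


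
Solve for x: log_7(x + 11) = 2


Convert to exponential form: x + 11 = 7^2 = 49
x = 49 - 11 = 38
Check: log_7(38 + 11) = log_7(49) = log_7(49) = 2 ✓

x = 38


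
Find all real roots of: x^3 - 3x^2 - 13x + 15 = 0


Let p(x) = x^3 - 3x^2 - 13x + 15. By the rational root theorem (leading coefficient 1), any rational root is an integer divisor of 15: try ±1, ±2, ... in turn.
Test x = 1: value = 0 ✓, so (x - 1) is a factor.
Synthetic division by (x - 1): bring down 1; 1(1) - 3 = -2; (-2)(1) - 13 = -15; (-15)(1) + 15 = 0 → quotient x^2 - 2x - 15, remainder 0.
Solve the quadratic x^2 - 2x - 15 = 0: discriminant = (-2)^2 - 4(1)(-15) = 4 + 60 = 64.
sqrt(64) = 8, so x = (2 ± 8)/2: x = 5 or x = -3.

x = -3, x = 1, x = 5


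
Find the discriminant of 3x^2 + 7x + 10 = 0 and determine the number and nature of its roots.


For ax^2 + bx + c = 0, discriminant D = b^2 - 4ac
Here a = 3, b = 7, c = 10
D = (7)^2 - 4(3)(10) = 49 - 120 = -71

D = -71 < 0
The equation has no real roots (2 complex conjugate roots).

Discriminant = -71, no real roots (2 complex conjugate roots)


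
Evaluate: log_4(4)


We need the exponent such that 4^? = 4
4^1 = 4
Therefore log_4(4) = 1

1


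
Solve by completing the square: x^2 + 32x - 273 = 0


Start: x^2 + 32x - 273 = 0
Move constant: x^2 + 32x = 273
Half of 32 is 16, squared is 256
Add 256 to both sides: x^2 + 32x + 256 = 529
(x + 16)^2 = 529
x + 16 = ±23
x = -16 + 23 = 7 or x = -16 - 23 = -39

x = -39, x = 7


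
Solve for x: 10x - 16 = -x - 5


Starting with: 10x - 16 = -x - 5
Move all x terms to left: (10 + 1)x = -5 + 16
Simplify: 11x = 11
Divide both sides by 11: x = 1

x = 1


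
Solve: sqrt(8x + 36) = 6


Square both sides: 8x + 36 = 6^2 = 36
8x = 36 - 36 = 0
x = 0
Check: sqrt(8*0 + 36) = sqrt(36) = 6 ✓

x = 0


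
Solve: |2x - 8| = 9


An absolute value equation |expr| = 9 gives two cases:
Case 1: 2x - 8 = 9
  2x = 17, so x = 17/2
Case 2: 2x - 8 = -9
  2x = -1, so x = -1/2

x = -1/2, x = 17/2


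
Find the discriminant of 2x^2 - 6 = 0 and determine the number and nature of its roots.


For ax^2 + bx + c = 0, discriminant D = b^2 - 4ac
Here a = 2, b = 0, c = -6
D = (0)^2 - 4(2)(-6) = 0 + 48 = 48

D = 48 > 0 but not a perfect square
The equation has 2 distinct real irrational roots.

Discriminant = 48, 2 distinct real irrational roots


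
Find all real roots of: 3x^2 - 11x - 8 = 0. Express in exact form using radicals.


Using the quadratic formula: x = (-b ± sqrt(b^2 - 4ac)) / (2a)
Here a = 3, b = -11, c = -8
Discriminant = b^2 - 4ac = (-11)^2 - 4(3)(-8) = 121 + 96 = 217
Since discriminant = 217 > 0, there are two real roots.
x = (11 ± sqrt(217)) / 6
Numerically: x ≈ 4.2885 or x ≈ -0.6218

x = (11 + sqrt(217)) / 6 or x = (11 - sqrt(217)) / 6


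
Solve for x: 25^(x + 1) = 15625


Express both sides with the same base.
15625 = 25^3
Since the bases match, equate exponents: x + 1 = 3
So x = 3 - (1) = 2

x = 2


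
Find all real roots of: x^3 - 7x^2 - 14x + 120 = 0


Let p(x) = x^3 - 7x^2 - 14x + 120. By the rational root theorem (leading coefficient 1), any rational root is an integer divisor of 120: try ±1, ±2, ... in turn.
Test x = 1: value = 100 ≠ 0.
Test x = -1: value = 126 ≠ 0.
Test x = 2: value = 72 ≠ 0.
Test x = -2: value = 112 ≠ 0.
Test x = 3: value = 42 ≠ 0.
Test x = -3: value = 72 ≠ 0.
Test x = 4: value = 16 ≠ 0.
Test x = -4: value = 0 ✓, so (x + 4) is a factor.
Synthetic division by (x + 4): bring down 1; 1(-4) - 7 = -11; (-11)(-4) - 14 = 30; 30(-4) + 120 = 0 → quotient x^2 - 11x + 30, remainder 0.
Solve the quadratic x^2 - 11x + 30 = 0: discriminant = (-11)^2 - 4(1)(30) = 121 - 120 = 1.
sqrt(1) = 1, so x = (11 ± 1)/2: x = 6 or x = 5.

x = -4, x = 5, x = 6


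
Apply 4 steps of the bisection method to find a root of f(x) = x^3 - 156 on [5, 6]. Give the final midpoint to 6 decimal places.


f(x) = x^3 - 156
f(5) = -31 < 0
f(6) = 60 > 0

Step 1: midpoint = (5.000000 + 6.000000)/2 = 5.500000
  f(5.500000) = 10.375000
  f(mid) > 0, so root is in [5.000000, 5.500000]

Step 2: midpoint = (5.000000 + 5.500000)/2 = 5.250000
  f(5.250000) = -11.296875
  f(mid) < 0, so root is in [5.250000, 5.500000]

Step 3: midpoint = (5.250000 + 5.500000)/2 = 5.375000
  f(5.375000) = -0.712891
  f(mid) < 0, so root is in [5.375000, 5.500000]

Step 4: midpoint = (5.375000 + 5.500000)/2 = 5.437500
  f(5.437500) = 4.767334
  f(mid) > 0, so root is in [5.375000, 5.437500]

midpoint = 5.437500


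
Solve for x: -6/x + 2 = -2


Subtract 2 from both sides: -6/x = -4
Multiply both sides by x: -6 = -4 * x
Divide by -4: x = 3/2

x = 3/2


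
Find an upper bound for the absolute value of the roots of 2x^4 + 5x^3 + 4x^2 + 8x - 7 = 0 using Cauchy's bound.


Cauchy's bound: all roots r satisfy |r| <= 1 + max(|a_i/a_n|) for i = 0,...,n-1
where a_n is the leading coefficient.

Coefficients: [2, 5, 4, 8, -7]
Leading coefficient a_n = 2
Ratios |a_i/a_n|: 5/2, 2, 4, 7/2
Maximum ratio: 4
Cauchy's bound: |r| <= 1 + 4 = 5

Upper bound = 5


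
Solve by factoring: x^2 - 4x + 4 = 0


We need two numbers that multiply to 4 and add to -4.
Those numbers are -2 and -2 (since (-2) * (-2) = 4 and (-2) + (-2) = -4).
So x^2 - 4x + 4 = (x - 2)(x - 2) = 0
Setting each factor to zero: x = 2 or x = 2

x = 2


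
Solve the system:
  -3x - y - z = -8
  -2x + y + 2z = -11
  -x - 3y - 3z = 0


Using Cramer's rule. Expand each determinant along the first row.
D  = (-3)*[1*(-3) - 2*(-3)] - (-1)*[(-2)*(-3) - 2*(-1)] + (-1)*[(-2)*(-3) - 1*(-1)]
  = (-3)*(3) - (-1)*(8) + (-1)*(7) = -8
Dx = (-8)*[1*(-3) - 2*(-3)] - (-1)*[(-11)*(-3) - 2*0] + (-1)*[(-11)*(-3) - 1*0]
  = (-8)*(3) - (-1)*(33) + (-1)*(33) = -24
Dy = (-3)*[(-11)*(-3) - 2*0] - (-8)*[(-2)*(-3) - 2*(-1)] + (-1)*[(-2)*0 - (-11)*(-1)]
  = (-3)*(33) - (-8)*(8) + (-1)*(-11) = -24
Dz = (-3)*[1*0 - (-11)*(-3)] - (-1)*[(-2)*0 - (-11)*(-1)] + (-8)*[(-2)*(-3) - 1*(-1)]
  = (-3)*(-33) - (-1)*(-11) + (-8)*(7) = 32
x = Dx/D = -24/-8 = 3, y = Dy/D = -24/-8 = 3, z = Dz/D = 32/-8 = -4
Check eq1: (-3)(3) + (-1)(3) + (-1)(-4) = -8 = -8 ✓
Check eq2: (-2)(3) + (1)(3) + (2)(-4) = -11 = -11 ✓
Check eq3: (-1)(3) + (-3)(3) + (-3)(-4) = 0 = 0 ✓

x = 3, y = 3, z = -4


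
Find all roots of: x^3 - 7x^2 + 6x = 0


The constant term is 0, so x = 0 is a root. Factor out x:
  x^2 - 7x + 6 = 0
Solve the quadratic x^2 - 7x + 6 = 0: discriminant = (-7)^2 - 4(1)(6) = 49 - 24 = 25.
sqrt(25) = 5, so x = (7 ± 5)/2: x = 6 or x = 1.
Collecting all roots found:

x = 0, x = 1, x = 6


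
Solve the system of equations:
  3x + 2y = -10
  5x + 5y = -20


Using Cramer's rule:
Determinant D = (3)(5) - (5)(2) = 15 - 10 = 5
Dx = (-10)(5) - (-20)(2) = -50 + 40 = -10
Dy = (3)(-20) - (5)(-10) = -60 + 50 = -10
x = Dx/D = -10/5 = -2
y = Dy/D = -10/5 = -2

x = -2, y = -2


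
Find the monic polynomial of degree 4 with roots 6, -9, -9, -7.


A monic polynomial with roots 6, -9, -9, -7 is:
p(x) = (x - 6)(x + 9)(x + 9)(x + 7)
After multiplying by (x - 6): x - 6
After multiplying by (x + 9): x^2 + 3x - 54
After multiplying by (x + 9): x^3 + 12x^2 - 27x - 486
After multiplying by (x + 7): x^4 + 19x^3 + 57x^2 - 675x - 3402

x^4 + 19x^3 + 57x^2 - 675x - 3402


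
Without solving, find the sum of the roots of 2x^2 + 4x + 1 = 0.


By Vieta's formulas for ax^2 + bx + c = 0:
  Sum of roots = -b/a
  Product of roots = c/a

Here a = 2, b = 4, c = 1
Sum = -(4)/2 = -2
Product = 1/2 = 1/2

Sum = -2


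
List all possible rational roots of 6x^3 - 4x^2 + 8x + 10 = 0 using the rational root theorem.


Rational root theorem: possible roots are ±p/q where:
  p divides the constant term (10): p ∈ {1, 2, 5, 10}
  q divides the leading coefficient (6): q ∈ {1, 2, 3, 6}

All possible rational roots: -10, -5, -10/3, -5/2, -2, -5/3, -1, -5/6, -2/3, -1/2, -1/3, -1/6, 1/6, 1/3, 1/2, 2/3, 5/6, 1, 5/3, 2, 5/2, 10/3, 5, 10

-10, -5, -10/3, -5/2, -2, -5/3, -1, -5/6, -2/3, -1/2, -1/3, -1/6, 1/6, 1/3, 1/2, 2/3, 5/6, 1, 5/3, 2, 5/2, 10/3, 5, 10


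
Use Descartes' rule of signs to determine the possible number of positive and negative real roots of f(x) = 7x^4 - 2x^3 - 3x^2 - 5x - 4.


Descartes' rule of signs:

For positive roots, count sign changes in f(x) = 7x^4 - 2x^3 - 3x^2 - 5x - 4:
Signs of coefficients: +, -, -, -, -
Number of sign changes: 1
Possible positive real roots: 1

For negative roots, examine f(-x) = 7x^4 + 2x^3 - 3x^2 + 5x - 4:
Signs of coefficients: +, +, -, +, -
Number of sign changes: 3
Possible negative real roots: 3, 1

Positive roots: 1; Negative roots: 3 or 1


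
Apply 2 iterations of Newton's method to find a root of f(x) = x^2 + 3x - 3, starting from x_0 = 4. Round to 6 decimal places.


Newton's method: x_(n+1) = x_n - f(x_n)/f'(x_n)
f(x) = x^2 + 3x - 3
f'(x) = 2x + 3

Iteration 1:
  f(4.000000) = 25.000000
  f'(4.000000) = 11.000000
  x_1 = 4.000000 - (25.000000)/(11.000000) = 1.727273

Iteration 2:
  f(1.727273) = 5.165289
  f'(1.727273) = 6.454545
  x_2 = 1.727273 - (5.165289)/(6.454545) = 0.927017

x_2 = 0.927017


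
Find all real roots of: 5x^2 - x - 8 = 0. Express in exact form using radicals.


Using the quadratic formula: x = (-b ± sqrt(b^2 - 4ac)) / (2a)
Here a = 5, b = -1, c = -8
Discriminant = b^2 - 4ac = (-1)^2 - 4(5)(-8) = 1 + 160 = 161
Since discriminant = 161 > 0, there are two real roots.
x = (1 ± sqrt(161)) / 10
Numerically: x ≈ 1.3689 or x ≈ -1.1689

x = (1 + sqrt(161)) / 10 or x = (1 - sqrt(161)) / 10


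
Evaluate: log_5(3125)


We need the exponent such that 5^? = 3125
5^5 = 3125
Therefore log_5(3125) = 5

5


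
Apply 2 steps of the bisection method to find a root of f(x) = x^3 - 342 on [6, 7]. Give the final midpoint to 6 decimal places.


f(x) = x^3 - 342
f(6) = -126 < 0
f(7) = 1 > 0

Step 1: midpoint = (6.000000 + 7.000000)/2 = 6.500000
  f(6.500000) = -67.375000
  f(mid) < 0, so root is in [6.500000, 7.000000]

Step 2: midpoint = (6.500000 + 7.000000)/2 = 6.750000
  f(6.750000) = -34.453125
  f(mid) < 0, so root is in [6.750000, 7.000000]

midpoint = 6.750000


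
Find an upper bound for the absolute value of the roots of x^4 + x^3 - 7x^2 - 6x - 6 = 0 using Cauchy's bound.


Cauchy's bound: all roots r satisfy |r| <= 1 + max(|a_i/a_n|) for i = 0,...,n-1
where a_n is the leading coefficient.

Coefficients: [1, 1, -7, -6, -6]
Leading coefficient a_n = 1
Ratios |a_i/a_n|: 1, 7, 6, 6
Maximum ratio: 7
Cauchy's bound: |r| <= 1 + 7 = 8

Upper bound = 8


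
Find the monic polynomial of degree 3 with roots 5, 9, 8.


A monic polynomial with roots 5, 9, 8 is:
p(x) = (x - 5)(x - 9)(x - 8)
After multiplying by (x - 5): x - 5
After multiplying by (x - 9): x^2 - 14x + 45
After multiplying by (x - 8): x^3 - 22x^2 + 157x - 360

x^3 - 22x^2 + 157x - 360


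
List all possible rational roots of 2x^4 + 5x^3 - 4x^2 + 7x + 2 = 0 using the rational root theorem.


Rational root theorem: possible roots are ±p/q where:
  p divides the constant term (2): p ∈ {1, 2}
  q divides the leading coefficient (2): q ∈ {1, 2}

All possible rational roots: -2, -1, -1/2, 1/2, 1, 2

-2, -1, -1/2, 1/2, 1, 2
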